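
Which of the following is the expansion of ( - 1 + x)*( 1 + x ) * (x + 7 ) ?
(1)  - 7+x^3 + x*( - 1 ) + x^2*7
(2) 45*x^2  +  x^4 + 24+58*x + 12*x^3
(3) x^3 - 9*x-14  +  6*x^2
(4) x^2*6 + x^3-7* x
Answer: 1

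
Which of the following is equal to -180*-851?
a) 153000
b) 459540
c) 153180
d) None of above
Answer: c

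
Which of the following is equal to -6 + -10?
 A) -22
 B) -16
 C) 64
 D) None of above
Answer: B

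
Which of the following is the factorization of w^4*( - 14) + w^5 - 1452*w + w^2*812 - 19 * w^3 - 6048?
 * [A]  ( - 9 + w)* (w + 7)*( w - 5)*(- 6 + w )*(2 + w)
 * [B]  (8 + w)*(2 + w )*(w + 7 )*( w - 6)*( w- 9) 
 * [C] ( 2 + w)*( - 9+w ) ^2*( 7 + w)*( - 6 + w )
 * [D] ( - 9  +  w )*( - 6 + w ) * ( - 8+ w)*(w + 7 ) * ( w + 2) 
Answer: D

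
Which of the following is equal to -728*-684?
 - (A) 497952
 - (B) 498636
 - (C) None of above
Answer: A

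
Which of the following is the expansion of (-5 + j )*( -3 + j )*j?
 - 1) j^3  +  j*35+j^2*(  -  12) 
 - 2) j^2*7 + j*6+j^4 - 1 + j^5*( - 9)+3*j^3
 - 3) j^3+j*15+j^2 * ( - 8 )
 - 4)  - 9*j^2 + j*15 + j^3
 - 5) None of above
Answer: 3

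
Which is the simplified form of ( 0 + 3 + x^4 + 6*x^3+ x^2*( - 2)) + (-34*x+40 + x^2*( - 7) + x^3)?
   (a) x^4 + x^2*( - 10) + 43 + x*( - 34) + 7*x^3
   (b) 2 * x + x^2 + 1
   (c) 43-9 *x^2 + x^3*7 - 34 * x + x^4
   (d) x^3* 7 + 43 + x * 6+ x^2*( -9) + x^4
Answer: c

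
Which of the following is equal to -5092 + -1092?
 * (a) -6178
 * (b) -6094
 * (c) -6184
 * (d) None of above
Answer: c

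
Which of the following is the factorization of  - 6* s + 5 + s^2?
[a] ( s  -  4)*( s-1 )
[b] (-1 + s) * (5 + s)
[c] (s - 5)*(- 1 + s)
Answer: c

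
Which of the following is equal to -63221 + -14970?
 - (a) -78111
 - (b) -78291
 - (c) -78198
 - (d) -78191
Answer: d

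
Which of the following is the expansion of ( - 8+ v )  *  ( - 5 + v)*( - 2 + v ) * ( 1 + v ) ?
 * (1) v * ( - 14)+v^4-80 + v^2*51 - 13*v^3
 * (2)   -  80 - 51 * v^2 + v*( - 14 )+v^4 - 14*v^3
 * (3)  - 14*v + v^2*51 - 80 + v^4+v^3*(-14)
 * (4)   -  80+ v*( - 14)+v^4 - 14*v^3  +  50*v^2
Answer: 3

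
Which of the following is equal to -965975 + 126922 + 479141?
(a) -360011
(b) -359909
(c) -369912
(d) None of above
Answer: d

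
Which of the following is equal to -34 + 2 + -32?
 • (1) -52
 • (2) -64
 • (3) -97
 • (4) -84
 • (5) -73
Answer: 2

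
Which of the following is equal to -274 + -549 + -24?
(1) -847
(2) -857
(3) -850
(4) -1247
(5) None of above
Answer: 1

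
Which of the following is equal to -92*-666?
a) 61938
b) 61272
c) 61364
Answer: b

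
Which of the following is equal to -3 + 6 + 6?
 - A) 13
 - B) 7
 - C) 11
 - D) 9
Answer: D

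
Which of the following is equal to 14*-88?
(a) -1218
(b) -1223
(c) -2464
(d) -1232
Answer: d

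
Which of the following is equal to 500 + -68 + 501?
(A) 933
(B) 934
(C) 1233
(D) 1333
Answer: A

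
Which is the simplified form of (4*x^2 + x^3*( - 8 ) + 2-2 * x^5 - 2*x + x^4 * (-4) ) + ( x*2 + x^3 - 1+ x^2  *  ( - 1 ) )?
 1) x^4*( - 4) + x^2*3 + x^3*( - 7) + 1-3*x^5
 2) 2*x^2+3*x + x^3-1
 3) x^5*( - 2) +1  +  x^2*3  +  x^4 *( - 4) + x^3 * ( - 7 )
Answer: 3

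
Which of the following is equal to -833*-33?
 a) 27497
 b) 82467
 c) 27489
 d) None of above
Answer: c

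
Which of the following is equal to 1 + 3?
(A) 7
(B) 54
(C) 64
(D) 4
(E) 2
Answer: D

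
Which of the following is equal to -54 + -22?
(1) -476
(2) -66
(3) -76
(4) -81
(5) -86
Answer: 3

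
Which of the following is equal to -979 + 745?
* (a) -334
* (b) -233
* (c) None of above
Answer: c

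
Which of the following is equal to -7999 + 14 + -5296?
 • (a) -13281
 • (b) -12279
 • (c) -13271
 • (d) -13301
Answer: a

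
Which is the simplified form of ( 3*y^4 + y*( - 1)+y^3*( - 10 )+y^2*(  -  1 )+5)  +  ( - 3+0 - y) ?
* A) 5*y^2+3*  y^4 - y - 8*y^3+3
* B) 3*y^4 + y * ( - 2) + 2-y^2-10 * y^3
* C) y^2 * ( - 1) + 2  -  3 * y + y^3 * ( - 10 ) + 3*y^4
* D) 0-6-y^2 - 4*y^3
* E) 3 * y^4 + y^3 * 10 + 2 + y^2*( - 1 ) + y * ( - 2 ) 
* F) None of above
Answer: B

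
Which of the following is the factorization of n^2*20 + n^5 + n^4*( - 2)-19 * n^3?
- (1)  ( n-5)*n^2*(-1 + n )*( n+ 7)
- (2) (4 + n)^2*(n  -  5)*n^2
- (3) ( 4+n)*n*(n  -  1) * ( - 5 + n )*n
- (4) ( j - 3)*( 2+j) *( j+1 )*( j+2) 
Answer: 3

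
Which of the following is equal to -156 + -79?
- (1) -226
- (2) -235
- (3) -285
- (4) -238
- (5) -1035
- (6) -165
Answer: 2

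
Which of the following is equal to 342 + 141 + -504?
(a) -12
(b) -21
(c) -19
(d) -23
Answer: b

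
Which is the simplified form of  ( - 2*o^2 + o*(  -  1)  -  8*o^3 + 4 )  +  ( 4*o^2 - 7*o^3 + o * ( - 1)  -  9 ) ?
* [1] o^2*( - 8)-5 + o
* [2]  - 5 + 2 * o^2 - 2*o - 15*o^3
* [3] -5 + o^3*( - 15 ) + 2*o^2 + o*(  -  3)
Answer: 2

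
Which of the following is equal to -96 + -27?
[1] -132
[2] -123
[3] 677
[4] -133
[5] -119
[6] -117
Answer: 2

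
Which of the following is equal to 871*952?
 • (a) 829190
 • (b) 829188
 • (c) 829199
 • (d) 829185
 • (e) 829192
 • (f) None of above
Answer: e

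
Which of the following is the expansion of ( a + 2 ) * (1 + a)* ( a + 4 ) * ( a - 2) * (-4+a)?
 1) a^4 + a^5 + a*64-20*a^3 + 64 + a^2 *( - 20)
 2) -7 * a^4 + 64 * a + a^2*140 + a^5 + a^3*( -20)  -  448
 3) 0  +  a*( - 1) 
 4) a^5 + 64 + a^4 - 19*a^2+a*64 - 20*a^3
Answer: 1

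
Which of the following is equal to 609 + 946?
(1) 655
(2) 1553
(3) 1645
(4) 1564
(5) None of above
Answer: 5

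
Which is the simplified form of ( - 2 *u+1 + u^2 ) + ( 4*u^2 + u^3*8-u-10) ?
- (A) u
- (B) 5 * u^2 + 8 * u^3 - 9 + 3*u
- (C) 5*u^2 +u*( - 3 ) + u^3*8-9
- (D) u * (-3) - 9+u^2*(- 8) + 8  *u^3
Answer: C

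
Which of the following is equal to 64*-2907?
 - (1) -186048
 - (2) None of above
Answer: 1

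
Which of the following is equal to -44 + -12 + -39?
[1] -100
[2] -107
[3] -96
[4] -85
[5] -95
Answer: 5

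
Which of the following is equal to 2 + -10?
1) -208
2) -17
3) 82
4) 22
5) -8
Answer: 5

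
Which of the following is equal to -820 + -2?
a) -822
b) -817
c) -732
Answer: a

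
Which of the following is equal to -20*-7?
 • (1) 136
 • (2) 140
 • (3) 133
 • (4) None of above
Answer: 2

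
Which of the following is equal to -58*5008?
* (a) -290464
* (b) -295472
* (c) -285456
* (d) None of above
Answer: a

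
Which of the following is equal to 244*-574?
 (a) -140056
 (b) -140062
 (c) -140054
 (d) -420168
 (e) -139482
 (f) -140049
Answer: a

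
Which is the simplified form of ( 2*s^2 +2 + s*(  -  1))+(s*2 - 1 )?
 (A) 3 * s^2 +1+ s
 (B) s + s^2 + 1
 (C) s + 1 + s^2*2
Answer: C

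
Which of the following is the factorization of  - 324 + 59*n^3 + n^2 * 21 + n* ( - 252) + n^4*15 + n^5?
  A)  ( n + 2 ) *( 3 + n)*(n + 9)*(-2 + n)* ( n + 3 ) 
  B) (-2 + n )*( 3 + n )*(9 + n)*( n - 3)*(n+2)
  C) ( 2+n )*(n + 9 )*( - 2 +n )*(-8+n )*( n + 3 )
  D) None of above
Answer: A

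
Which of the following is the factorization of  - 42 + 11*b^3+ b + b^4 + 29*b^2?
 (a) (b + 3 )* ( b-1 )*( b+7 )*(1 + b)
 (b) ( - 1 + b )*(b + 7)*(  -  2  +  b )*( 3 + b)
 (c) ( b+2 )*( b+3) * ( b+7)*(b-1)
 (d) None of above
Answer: c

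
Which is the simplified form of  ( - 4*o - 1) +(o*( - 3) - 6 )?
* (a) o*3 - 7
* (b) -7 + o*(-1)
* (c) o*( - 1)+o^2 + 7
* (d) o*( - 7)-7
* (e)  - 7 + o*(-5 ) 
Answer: d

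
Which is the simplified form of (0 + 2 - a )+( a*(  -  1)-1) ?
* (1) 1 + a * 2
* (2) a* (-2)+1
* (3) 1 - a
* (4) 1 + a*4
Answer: 2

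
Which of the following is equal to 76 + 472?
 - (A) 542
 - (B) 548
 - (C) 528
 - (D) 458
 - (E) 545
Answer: B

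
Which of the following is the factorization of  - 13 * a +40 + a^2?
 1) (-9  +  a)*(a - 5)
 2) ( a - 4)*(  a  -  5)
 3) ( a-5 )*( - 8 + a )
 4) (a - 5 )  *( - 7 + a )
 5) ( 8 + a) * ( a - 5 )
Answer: 3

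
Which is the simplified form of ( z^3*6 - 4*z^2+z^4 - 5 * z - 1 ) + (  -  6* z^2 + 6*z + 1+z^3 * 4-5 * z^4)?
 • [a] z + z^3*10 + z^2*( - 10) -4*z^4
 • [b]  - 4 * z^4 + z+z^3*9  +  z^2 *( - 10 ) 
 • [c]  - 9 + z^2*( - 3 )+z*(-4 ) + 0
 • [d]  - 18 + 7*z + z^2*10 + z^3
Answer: a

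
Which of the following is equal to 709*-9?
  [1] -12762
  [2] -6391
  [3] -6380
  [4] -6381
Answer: 4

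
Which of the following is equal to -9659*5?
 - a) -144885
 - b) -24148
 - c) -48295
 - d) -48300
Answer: c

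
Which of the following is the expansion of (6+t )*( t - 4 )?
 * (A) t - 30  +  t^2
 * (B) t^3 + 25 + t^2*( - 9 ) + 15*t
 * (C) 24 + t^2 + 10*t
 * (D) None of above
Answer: D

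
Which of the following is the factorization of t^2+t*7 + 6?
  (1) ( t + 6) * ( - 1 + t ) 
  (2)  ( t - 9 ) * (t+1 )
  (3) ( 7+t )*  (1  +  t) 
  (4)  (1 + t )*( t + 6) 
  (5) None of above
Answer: 4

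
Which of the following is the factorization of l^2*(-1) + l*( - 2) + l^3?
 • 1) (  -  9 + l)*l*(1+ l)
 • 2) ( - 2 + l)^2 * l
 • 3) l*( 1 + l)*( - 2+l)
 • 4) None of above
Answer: 3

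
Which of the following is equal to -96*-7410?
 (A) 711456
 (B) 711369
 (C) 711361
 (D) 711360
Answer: D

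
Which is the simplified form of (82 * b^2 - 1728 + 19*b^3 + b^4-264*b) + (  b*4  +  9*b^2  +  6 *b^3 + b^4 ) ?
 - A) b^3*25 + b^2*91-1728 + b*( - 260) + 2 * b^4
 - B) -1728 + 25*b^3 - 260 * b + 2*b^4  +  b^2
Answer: A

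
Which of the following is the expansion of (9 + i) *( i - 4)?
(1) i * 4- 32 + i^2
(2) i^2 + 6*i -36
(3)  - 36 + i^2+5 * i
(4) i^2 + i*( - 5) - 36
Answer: 3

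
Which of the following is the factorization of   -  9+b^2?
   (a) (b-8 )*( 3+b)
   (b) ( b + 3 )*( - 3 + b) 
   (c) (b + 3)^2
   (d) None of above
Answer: b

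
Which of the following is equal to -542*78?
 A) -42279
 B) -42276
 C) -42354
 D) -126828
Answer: B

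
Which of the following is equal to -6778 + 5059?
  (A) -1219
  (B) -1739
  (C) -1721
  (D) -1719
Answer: D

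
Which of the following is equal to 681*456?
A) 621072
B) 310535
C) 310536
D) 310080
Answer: C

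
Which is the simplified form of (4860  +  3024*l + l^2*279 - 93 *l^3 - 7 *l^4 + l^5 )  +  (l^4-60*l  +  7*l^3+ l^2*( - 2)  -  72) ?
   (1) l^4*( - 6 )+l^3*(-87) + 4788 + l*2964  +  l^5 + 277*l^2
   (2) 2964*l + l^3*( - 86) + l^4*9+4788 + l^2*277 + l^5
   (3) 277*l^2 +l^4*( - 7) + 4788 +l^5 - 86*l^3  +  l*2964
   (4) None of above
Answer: 4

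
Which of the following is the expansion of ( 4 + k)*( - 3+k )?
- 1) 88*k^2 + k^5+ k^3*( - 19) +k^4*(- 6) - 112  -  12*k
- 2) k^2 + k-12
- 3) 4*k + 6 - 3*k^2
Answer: 2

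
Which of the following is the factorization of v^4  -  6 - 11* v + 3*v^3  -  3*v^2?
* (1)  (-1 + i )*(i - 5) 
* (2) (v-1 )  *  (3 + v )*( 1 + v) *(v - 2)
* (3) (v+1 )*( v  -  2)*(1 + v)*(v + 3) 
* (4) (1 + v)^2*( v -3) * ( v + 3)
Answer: 3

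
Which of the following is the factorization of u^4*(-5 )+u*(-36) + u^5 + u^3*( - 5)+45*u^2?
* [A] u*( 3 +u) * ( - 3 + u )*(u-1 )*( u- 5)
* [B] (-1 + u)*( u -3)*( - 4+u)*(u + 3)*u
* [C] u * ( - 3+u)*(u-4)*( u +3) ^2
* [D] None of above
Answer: B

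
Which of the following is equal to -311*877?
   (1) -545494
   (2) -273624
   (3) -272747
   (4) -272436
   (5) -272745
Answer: 3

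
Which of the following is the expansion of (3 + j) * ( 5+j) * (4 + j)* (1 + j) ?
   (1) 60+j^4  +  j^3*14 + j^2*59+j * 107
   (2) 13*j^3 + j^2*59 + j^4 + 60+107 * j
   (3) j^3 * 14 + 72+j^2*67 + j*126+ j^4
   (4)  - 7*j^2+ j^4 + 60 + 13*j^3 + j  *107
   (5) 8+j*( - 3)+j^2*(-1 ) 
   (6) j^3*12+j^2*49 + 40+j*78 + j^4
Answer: 2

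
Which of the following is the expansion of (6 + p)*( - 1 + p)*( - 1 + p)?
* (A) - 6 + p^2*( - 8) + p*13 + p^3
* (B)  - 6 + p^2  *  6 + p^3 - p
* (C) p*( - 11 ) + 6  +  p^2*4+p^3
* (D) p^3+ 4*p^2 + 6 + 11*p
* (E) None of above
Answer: C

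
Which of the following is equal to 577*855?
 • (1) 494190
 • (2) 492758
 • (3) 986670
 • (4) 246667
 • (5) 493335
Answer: 5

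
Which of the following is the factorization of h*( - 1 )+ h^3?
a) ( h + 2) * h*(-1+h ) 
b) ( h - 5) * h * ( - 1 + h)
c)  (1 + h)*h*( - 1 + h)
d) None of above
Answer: c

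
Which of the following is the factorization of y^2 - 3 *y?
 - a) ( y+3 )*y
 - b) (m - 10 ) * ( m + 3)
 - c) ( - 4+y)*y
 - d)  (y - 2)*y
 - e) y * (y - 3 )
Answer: e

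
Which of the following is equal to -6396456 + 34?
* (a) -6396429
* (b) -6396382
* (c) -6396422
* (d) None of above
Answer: c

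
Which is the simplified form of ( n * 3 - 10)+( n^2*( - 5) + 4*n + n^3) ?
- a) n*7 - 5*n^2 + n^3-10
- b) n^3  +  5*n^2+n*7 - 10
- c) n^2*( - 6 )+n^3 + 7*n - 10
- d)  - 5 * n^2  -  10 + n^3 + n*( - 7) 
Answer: a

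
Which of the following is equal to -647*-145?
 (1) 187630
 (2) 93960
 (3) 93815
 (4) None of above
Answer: 3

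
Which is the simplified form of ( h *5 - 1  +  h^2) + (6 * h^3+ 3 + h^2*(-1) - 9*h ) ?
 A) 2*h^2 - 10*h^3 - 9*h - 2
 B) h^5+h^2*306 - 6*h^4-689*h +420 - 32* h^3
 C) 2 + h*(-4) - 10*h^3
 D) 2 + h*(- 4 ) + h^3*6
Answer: D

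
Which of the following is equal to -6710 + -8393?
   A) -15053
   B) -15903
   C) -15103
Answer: C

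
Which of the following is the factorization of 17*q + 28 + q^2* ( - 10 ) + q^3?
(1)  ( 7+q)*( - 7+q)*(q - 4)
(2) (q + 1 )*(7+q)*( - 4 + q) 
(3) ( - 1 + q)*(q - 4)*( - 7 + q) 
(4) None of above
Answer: 4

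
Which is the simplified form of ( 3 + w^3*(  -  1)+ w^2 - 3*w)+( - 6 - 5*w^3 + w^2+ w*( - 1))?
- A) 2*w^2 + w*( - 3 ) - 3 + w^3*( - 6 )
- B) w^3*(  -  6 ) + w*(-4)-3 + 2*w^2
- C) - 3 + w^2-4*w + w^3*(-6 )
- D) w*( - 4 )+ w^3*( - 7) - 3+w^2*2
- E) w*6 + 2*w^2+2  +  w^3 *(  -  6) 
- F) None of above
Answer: B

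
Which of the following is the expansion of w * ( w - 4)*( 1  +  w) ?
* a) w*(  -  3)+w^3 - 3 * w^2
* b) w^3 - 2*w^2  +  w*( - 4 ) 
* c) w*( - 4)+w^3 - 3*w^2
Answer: c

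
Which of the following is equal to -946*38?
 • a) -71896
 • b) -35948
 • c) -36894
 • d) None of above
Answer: b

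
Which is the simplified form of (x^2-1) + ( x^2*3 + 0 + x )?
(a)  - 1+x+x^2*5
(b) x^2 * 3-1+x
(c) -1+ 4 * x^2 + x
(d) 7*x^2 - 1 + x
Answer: c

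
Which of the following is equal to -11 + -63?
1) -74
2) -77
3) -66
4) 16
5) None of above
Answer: 1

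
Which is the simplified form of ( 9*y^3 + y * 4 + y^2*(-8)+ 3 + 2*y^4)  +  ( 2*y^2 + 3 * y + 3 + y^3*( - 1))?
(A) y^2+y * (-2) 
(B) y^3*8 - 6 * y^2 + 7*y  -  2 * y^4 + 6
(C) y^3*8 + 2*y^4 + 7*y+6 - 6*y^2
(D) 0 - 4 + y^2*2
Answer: C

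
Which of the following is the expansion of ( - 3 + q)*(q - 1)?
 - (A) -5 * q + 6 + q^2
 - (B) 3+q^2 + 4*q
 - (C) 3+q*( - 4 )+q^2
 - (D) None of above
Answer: C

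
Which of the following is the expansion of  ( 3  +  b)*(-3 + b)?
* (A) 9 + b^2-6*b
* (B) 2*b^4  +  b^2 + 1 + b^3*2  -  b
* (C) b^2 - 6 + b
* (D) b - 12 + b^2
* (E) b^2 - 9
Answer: E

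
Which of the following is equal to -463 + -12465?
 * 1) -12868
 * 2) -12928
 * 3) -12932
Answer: 2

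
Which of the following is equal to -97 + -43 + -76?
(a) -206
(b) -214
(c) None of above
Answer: c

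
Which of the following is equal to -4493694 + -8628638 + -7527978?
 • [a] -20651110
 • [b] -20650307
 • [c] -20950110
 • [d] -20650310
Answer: d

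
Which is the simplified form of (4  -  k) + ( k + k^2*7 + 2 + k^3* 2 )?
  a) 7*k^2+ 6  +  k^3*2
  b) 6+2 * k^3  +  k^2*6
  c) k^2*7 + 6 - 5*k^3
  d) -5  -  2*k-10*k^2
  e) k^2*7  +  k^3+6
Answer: a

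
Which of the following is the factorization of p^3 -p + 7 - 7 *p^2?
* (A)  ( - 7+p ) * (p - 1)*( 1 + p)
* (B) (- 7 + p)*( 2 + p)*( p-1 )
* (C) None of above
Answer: A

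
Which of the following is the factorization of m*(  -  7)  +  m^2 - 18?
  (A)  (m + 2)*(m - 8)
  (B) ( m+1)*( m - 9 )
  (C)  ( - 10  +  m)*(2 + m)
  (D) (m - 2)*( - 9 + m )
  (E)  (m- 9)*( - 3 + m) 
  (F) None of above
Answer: F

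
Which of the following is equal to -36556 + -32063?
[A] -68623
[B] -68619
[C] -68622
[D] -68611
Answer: B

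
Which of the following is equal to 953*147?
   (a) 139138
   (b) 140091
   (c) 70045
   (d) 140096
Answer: b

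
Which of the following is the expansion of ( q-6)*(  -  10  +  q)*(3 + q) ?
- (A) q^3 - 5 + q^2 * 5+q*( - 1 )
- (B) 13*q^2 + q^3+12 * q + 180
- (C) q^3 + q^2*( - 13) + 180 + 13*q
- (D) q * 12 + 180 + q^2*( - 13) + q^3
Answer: D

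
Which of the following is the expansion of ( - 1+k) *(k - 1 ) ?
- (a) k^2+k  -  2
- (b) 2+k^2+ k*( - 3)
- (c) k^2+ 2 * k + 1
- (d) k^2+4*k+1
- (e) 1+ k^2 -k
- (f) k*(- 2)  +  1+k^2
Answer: f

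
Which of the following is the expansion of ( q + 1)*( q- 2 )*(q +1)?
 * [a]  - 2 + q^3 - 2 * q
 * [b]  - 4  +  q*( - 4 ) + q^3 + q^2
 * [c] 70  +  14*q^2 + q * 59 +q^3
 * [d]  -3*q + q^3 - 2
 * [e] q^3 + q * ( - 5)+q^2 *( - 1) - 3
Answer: d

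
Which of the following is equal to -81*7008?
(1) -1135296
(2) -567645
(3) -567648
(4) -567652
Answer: 3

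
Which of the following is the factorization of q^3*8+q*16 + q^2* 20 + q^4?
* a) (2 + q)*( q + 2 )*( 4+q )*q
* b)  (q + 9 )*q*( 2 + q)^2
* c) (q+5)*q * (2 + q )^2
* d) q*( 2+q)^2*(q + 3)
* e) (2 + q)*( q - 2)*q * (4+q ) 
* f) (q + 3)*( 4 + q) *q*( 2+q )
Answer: a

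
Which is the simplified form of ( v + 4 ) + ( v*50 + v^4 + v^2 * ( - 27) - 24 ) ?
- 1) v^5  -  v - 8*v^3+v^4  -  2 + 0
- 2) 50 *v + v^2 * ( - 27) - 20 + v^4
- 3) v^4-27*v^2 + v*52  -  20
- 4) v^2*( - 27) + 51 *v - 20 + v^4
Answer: 4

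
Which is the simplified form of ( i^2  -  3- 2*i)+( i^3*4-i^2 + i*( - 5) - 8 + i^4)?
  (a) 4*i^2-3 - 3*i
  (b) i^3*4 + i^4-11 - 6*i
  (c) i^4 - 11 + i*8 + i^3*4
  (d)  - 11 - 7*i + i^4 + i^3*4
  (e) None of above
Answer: d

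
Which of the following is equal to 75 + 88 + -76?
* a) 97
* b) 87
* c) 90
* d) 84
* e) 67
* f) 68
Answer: b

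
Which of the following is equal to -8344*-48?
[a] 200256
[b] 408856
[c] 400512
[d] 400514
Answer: c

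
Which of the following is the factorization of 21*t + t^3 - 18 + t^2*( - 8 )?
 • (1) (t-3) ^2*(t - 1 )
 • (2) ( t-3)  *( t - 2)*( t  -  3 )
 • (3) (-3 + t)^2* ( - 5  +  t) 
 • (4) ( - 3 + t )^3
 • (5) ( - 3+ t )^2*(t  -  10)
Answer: 2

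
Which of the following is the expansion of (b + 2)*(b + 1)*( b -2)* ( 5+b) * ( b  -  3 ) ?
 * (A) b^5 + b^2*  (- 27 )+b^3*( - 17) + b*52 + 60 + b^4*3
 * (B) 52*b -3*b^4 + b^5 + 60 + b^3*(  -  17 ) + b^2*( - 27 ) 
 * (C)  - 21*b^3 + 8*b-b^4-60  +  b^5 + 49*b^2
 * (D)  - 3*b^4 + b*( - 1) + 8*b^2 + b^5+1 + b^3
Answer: A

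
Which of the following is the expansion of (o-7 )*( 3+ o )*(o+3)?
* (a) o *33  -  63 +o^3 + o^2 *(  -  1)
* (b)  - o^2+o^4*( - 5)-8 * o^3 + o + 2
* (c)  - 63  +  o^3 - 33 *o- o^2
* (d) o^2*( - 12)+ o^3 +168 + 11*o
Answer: c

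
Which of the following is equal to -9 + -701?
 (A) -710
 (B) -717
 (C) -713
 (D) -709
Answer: A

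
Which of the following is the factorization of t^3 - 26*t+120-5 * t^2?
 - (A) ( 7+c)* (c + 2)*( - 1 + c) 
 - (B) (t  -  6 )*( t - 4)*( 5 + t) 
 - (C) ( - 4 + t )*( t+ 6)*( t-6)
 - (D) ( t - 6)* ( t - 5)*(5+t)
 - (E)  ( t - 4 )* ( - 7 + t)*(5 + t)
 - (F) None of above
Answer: B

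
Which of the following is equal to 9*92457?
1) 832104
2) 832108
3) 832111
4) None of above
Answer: 4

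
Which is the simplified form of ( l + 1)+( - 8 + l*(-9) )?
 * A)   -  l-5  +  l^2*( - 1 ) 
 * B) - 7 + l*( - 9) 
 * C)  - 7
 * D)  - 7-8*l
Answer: D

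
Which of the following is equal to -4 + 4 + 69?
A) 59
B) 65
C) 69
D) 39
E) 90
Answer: C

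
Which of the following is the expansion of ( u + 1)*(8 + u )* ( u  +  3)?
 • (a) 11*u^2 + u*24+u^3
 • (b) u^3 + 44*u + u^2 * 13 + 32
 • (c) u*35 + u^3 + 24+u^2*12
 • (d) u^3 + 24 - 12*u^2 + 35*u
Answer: c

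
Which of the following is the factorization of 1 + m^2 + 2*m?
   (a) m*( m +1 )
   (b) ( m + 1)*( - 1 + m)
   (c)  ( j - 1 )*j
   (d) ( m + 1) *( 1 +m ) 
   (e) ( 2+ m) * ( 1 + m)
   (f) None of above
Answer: d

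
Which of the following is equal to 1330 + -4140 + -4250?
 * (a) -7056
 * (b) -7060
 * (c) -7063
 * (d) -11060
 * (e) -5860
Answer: b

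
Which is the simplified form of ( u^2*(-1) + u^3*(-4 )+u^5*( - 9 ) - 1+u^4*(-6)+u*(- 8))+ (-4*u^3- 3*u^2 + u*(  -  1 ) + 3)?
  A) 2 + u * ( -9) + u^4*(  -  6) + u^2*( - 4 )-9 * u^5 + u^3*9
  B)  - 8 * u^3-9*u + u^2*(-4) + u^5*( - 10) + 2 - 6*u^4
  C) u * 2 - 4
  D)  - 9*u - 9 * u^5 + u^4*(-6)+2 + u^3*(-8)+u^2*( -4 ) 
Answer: D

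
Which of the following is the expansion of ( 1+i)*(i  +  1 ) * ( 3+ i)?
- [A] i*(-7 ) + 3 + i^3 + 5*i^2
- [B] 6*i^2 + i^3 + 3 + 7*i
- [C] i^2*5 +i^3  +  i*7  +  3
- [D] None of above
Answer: C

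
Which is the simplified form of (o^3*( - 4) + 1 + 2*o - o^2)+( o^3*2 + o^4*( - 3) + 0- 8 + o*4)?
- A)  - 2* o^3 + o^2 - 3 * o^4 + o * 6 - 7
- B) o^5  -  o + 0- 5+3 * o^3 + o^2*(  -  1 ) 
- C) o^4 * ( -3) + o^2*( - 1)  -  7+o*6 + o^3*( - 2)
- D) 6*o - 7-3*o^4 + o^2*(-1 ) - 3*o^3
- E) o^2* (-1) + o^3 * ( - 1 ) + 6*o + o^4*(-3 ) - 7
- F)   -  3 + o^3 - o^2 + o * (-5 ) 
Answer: C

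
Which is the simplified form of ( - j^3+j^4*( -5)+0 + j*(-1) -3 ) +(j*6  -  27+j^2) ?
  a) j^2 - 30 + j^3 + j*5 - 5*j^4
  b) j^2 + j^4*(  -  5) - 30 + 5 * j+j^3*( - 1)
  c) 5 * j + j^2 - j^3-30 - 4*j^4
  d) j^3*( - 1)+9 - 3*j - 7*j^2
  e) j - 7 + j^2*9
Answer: b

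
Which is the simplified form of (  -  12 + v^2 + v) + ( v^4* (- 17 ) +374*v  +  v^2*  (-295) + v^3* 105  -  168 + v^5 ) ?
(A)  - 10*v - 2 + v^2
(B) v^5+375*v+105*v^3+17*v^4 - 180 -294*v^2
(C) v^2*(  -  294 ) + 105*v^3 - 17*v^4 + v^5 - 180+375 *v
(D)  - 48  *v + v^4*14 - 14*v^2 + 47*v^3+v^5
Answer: C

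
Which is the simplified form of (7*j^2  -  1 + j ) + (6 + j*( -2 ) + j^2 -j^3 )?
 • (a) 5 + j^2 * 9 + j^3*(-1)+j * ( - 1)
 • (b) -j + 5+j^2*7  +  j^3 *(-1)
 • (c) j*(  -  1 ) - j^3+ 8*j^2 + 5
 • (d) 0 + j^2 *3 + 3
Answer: c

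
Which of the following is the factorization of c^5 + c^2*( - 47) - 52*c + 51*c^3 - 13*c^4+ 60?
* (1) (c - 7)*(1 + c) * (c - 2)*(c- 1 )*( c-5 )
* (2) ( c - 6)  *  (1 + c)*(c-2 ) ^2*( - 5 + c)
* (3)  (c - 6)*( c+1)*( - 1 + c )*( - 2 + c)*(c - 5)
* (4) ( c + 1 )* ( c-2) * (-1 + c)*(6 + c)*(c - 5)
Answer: 3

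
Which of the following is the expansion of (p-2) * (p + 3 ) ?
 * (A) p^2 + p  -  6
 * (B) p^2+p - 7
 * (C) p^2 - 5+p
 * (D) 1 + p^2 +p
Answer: A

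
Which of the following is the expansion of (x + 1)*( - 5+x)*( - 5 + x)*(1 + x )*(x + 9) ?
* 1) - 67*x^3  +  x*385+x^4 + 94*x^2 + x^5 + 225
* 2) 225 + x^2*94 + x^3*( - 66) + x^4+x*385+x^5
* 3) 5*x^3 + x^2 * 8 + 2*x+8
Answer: 2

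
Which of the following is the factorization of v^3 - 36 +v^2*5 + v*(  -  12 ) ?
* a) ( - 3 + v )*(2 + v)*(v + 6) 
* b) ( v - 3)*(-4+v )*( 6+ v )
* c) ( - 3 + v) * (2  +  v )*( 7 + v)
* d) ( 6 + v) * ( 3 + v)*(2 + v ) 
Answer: a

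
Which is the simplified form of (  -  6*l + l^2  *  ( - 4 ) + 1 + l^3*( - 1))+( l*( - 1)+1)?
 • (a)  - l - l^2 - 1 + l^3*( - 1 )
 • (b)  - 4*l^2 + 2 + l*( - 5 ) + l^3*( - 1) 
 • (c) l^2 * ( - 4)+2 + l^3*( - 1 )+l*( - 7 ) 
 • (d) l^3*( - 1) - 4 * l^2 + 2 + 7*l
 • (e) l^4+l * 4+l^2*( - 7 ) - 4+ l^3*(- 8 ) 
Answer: c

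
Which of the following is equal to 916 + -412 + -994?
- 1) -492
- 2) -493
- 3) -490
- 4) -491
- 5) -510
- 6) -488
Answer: 3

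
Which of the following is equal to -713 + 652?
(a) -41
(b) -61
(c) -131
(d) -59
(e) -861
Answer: b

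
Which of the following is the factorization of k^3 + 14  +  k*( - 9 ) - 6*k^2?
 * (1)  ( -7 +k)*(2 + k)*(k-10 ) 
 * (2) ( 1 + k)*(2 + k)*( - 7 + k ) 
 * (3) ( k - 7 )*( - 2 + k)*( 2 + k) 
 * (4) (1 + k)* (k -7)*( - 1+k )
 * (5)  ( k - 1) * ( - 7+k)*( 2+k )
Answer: 5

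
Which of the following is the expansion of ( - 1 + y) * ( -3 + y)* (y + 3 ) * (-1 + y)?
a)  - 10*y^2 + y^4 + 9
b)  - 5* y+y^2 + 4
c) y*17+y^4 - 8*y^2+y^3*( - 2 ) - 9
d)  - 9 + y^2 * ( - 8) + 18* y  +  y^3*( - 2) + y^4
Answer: d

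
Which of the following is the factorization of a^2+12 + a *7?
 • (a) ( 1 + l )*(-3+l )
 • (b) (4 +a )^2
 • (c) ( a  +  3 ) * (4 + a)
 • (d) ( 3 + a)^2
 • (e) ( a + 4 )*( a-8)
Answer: c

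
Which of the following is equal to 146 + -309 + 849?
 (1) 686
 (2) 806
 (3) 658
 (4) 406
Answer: 1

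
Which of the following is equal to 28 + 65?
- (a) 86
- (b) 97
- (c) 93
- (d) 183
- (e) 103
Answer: c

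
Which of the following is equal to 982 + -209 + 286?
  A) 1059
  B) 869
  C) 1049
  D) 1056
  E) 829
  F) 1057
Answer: A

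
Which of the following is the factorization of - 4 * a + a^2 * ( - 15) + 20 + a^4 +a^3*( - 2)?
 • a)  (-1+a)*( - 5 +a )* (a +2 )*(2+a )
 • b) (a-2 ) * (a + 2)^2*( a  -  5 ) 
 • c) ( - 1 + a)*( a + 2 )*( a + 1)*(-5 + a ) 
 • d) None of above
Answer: a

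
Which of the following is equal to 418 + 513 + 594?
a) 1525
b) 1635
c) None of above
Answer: a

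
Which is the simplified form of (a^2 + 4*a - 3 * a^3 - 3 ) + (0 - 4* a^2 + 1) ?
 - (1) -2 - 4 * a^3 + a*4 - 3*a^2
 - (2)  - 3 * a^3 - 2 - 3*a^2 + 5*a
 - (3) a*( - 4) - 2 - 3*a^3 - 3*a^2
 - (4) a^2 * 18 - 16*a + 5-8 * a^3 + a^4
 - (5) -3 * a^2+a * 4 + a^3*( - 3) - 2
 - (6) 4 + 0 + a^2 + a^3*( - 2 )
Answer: 5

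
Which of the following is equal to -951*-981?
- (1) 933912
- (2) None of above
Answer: 2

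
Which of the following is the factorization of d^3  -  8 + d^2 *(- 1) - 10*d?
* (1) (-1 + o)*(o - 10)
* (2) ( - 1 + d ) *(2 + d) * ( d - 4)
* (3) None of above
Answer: 3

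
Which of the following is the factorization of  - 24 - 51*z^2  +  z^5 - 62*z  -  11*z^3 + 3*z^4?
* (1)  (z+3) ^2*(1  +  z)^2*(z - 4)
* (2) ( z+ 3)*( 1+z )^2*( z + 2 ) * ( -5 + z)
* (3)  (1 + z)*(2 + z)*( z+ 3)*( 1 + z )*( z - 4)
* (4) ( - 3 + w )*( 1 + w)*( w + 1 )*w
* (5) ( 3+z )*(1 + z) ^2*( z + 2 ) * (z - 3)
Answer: 3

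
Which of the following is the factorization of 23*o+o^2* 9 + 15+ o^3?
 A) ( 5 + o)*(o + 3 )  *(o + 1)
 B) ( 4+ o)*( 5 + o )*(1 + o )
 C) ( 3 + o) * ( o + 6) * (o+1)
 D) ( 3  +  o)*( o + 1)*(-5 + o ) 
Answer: A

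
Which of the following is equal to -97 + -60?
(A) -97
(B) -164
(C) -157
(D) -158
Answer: C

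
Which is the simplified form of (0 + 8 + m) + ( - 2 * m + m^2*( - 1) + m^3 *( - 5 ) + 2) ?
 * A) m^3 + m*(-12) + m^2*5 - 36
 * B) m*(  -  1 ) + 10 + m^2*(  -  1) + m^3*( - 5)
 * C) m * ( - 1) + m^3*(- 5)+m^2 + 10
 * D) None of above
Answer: B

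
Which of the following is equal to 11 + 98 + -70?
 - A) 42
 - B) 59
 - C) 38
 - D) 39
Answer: D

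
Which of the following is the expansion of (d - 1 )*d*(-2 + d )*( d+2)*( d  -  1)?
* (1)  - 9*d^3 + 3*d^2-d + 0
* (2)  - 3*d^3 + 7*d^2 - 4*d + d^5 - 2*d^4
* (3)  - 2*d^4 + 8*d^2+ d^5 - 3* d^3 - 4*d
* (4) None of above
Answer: 3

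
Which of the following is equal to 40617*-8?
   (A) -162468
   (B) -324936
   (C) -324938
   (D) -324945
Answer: B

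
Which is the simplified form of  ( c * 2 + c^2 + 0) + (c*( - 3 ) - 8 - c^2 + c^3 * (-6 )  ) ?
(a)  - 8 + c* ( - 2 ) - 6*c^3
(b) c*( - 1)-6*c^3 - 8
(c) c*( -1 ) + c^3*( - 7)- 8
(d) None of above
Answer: b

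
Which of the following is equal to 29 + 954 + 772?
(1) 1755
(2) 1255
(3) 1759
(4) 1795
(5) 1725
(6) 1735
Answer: 1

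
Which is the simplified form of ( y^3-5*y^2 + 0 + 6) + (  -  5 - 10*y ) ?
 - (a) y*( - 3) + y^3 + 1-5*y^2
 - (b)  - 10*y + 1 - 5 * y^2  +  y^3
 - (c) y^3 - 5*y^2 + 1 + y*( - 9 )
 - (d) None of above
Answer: b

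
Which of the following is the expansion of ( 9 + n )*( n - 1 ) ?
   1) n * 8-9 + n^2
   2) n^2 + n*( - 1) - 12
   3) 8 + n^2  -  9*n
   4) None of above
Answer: 1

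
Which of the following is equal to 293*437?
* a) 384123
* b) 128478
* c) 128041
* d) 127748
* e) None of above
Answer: c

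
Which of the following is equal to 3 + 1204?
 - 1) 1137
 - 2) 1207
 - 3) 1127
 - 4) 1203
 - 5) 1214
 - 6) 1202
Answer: 2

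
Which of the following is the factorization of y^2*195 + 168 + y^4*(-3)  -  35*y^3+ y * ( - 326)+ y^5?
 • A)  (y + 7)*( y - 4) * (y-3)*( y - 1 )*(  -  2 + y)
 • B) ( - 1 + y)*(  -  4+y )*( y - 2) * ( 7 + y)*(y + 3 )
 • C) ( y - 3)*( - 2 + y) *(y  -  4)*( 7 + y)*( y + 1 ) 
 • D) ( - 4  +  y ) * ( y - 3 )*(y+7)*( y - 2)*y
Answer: A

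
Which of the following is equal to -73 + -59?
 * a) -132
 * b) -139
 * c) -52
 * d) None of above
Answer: a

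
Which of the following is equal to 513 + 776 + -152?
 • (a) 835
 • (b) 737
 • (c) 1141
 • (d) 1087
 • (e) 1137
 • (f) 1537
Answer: e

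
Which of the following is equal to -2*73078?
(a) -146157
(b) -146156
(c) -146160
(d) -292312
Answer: b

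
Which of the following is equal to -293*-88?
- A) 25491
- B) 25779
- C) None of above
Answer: C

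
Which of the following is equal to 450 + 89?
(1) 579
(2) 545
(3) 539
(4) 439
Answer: 3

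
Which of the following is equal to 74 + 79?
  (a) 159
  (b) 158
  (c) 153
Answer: c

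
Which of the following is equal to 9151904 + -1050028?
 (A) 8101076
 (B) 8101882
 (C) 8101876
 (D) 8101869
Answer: C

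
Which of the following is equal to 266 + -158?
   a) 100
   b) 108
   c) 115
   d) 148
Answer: b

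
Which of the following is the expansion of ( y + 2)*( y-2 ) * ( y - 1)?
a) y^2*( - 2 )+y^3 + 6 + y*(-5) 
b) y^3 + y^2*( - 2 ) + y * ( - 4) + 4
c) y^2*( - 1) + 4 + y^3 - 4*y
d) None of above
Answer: c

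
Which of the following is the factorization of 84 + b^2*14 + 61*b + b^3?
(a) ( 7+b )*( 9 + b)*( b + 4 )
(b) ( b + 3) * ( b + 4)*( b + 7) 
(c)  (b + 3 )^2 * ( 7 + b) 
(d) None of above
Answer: b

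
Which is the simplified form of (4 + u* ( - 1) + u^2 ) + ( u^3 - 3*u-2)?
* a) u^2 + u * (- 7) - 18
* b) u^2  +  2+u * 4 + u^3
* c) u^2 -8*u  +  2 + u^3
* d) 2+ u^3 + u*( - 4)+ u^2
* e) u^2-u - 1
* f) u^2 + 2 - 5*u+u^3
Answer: d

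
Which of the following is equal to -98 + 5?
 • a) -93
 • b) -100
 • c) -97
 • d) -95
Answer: a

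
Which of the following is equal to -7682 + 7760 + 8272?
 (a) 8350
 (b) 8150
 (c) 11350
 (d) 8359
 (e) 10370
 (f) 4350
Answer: a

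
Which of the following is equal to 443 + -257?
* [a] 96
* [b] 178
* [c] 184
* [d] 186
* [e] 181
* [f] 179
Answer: d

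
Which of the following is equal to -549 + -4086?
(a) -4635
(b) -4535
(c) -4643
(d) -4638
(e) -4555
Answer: a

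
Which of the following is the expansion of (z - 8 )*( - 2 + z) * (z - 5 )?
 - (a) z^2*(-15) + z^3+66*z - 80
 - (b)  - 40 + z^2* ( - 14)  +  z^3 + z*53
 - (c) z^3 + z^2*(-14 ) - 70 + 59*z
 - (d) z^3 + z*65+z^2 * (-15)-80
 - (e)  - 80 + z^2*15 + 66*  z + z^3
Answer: a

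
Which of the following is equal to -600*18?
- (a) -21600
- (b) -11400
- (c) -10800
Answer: c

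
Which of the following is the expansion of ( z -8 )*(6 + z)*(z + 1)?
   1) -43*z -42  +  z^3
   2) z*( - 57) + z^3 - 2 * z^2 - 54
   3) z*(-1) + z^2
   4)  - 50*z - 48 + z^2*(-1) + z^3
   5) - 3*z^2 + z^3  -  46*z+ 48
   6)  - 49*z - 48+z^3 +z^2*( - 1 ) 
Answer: 4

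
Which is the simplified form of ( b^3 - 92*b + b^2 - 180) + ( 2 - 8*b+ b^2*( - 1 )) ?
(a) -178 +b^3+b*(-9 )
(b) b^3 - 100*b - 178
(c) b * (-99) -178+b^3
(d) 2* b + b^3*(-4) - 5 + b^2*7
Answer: b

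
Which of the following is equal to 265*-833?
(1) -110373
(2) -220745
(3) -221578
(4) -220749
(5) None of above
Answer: 2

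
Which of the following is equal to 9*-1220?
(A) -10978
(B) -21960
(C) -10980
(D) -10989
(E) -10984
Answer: C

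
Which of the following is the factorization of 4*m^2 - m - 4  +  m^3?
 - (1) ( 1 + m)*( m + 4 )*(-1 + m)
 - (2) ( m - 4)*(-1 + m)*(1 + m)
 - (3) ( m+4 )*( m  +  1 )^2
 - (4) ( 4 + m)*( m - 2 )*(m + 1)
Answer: 1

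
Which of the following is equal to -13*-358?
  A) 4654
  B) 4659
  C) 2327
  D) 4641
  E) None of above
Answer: A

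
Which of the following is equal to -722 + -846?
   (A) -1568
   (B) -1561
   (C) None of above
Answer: A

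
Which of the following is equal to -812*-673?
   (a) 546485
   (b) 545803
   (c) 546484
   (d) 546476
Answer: d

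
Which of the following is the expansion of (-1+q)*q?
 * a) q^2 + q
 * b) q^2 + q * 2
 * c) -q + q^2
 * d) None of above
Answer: c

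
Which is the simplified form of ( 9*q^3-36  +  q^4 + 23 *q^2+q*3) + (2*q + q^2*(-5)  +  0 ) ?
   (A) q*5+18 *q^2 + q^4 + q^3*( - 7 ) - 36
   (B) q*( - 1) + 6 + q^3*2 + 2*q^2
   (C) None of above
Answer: C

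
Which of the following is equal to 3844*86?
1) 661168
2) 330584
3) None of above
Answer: 2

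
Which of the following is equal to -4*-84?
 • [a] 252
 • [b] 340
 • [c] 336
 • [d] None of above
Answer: c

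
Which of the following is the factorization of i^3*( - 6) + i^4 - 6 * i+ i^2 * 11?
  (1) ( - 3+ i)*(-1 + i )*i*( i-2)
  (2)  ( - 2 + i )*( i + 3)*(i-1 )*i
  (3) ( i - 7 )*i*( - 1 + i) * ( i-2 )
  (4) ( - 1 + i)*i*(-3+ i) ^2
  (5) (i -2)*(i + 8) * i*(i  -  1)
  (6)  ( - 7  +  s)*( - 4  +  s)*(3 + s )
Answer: 1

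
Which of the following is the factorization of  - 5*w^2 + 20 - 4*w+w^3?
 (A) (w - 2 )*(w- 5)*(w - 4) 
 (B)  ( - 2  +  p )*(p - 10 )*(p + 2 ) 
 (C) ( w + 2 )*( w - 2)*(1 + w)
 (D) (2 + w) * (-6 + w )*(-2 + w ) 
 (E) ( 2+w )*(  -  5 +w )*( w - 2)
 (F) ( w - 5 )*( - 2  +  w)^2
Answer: E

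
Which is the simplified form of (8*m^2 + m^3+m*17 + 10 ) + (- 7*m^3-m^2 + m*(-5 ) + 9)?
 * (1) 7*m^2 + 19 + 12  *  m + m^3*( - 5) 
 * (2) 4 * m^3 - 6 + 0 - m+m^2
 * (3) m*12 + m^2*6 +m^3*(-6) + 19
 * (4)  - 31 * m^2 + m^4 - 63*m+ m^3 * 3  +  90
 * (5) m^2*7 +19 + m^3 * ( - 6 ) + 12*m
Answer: 5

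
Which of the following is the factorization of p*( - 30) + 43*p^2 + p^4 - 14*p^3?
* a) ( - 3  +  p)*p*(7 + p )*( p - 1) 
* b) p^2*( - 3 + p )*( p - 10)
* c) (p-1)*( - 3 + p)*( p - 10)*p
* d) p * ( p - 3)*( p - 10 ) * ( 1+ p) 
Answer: c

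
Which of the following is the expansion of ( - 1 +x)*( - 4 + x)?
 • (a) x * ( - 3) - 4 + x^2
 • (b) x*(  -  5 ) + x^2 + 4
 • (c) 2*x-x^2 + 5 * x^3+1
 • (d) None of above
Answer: b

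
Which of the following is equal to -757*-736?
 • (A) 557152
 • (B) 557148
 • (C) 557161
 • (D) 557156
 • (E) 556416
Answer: A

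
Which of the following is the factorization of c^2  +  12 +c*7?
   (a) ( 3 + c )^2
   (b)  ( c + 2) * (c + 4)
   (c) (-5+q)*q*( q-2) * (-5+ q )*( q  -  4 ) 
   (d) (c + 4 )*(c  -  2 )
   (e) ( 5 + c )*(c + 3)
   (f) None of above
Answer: f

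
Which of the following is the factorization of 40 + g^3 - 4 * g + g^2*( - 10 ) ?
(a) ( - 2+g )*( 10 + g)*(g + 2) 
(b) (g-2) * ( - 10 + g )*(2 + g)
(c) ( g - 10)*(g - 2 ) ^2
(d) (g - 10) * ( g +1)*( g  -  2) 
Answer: b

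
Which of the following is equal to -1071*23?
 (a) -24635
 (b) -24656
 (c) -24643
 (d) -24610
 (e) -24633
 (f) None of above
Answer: e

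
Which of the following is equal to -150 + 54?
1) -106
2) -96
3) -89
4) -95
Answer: 2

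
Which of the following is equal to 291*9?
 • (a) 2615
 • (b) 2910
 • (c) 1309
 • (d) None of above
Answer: d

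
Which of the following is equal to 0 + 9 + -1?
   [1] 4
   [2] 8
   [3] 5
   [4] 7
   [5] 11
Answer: 2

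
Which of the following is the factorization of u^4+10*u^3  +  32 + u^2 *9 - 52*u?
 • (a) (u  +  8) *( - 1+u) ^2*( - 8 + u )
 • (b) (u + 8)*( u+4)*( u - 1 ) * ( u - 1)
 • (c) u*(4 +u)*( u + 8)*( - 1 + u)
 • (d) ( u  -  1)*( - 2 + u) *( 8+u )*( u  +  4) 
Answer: b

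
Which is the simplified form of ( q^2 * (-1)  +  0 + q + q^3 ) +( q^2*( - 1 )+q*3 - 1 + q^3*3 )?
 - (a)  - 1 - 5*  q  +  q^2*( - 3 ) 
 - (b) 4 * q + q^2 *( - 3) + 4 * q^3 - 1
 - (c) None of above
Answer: c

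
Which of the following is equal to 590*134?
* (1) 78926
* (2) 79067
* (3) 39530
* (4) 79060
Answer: 4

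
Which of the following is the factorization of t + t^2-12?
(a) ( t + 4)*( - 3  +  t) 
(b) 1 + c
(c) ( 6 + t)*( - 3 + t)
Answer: a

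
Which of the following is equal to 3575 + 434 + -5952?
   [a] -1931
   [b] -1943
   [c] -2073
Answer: b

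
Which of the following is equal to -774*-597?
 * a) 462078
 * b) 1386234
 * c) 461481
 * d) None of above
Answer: a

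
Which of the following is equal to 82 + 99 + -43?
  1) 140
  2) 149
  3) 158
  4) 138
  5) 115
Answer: 4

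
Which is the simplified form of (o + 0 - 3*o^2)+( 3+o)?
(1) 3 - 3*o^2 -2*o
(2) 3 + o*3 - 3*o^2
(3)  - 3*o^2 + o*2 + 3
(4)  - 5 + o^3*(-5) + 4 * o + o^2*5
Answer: 3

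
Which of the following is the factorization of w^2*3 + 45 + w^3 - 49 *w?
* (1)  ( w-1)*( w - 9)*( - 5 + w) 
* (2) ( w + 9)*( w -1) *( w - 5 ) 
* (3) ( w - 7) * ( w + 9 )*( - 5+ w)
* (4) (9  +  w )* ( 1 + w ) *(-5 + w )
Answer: 2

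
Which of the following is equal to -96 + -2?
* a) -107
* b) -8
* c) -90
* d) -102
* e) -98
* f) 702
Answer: e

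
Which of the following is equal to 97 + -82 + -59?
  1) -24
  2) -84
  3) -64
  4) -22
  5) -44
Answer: 5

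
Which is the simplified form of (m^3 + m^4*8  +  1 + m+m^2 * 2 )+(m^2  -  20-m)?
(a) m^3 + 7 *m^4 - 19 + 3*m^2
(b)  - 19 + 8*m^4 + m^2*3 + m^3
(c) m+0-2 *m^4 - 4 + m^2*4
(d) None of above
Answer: b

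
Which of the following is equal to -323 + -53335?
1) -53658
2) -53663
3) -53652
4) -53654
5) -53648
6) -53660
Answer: 1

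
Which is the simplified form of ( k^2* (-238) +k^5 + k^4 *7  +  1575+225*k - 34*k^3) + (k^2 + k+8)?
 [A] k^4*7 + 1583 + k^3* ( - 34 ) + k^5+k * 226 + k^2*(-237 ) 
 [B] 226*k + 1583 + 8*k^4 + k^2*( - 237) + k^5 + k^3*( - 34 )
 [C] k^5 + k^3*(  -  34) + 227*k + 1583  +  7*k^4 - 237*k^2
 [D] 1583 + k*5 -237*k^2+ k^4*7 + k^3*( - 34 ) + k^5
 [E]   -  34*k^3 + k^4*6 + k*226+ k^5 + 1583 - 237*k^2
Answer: A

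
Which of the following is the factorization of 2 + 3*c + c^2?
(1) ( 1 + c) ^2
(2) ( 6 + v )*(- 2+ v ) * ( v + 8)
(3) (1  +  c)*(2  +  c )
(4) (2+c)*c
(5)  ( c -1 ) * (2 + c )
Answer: 3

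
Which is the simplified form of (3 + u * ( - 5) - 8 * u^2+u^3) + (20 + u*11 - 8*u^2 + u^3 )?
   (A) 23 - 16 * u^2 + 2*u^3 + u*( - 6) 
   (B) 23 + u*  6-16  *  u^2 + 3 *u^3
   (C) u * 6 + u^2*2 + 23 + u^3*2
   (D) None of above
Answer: D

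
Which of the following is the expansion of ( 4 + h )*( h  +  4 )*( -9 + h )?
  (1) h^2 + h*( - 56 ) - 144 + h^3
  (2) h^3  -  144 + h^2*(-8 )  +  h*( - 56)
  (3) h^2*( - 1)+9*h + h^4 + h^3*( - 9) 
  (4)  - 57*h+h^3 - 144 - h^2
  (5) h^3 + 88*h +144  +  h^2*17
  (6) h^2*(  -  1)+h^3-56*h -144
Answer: 6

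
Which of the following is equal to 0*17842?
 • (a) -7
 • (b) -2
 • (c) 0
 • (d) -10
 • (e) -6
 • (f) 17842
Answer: c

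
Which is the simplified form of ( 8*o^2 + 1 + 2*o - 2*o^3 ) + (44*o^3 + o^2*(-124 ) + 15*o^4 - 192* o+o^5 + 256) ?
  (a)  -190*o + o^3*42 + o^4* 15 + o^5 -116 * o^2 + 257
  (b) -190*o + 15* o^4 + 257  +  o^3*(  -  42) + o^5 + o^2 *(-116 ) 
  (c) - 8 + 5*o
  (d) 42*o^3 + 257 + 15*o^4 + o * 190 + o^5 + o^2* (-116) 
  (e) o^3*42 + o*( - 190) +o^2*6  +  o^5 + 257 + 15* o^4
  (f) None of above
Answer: a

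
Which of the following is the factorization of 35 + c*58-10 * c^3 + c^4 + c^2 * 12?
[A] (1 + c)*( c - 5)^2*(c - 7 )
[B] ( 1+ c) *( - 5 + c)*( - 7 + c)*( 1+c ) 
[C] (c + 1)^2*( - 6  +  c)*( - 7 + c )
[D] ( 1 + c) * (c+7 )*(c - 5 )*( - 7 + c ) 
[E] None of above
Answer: B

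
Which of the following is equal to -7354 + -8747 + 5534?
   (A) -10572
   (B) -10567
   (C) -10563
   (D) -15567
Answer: B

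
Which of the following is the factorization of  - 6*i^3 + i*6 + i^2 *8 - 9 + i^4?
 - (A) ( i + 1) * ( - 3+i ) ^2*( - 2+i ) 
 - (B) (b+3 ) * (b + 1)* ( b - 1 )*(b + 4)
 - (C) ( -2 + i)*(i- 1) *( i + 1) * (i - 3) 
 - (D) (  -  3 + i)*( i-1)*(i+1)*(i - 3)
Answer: D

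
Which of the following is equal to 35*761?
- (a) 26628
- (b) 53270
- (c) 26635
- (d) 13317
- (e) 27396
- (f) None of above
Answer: c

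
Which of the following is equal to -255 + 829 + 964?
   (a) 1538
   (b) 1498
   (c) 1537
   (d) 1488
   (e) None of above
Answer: a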